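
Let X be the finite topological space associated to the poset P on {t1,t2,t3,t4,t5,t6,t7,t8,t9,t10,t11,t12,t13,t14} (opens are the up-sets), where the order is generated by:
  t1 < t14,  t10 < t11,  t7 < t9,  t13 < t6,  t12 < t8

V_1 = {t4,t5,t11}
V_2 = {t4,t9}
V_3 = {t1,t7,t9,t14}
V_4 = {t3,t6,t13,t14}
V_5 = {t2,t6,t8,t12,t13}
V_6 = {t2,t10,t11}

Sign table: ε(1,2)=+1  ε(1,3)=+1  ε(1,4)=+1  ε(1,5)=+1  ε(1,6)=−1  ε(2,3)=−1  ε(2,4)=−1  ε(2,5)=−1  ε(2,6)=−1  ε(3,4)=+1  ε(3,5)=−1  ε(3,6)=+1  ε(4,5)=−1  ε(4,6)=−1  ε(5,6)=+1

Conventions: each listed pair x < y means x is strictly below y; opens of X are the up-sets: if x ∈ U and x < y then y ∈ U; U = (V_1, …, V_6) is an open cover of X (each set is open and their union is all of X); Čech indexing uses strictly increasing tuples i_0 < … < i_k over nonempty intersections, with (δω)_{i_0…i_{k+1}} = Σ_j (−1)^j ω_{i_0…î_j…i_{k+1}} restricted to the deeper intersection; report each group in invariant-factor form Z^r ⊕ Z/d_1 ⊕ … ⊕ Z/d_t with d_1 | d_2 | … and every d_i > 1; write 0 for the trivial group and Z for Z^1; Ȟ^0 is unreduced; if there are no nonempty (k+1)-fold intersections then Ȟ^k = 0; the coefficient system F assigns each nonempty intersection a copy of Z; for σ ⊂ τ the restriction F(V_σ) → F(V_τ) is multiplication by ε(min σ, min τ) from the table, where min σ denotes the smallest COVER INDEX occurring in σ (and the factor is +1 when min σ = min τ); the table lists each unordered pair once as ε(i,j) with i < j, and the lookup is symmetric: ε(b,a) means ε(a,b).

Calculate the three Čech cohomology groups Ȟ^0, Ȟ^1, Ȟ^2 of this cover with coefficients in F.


Ȟ^0(U;F) ≅ 0, Ȟ^1(U;F) ≅ Z/2 and Ȟ^2(U;F) ≅ 0

nonempty overlaps:
  V12={t4} V16={t11} V23={t9} V34={t14} V45={t6,t13} V56={t2}
C dims 6,6; δ0: rk 6, SNF 1^5·2
degree 0: 6−6−0 = 0 → Ȟ^0 ≅ 0
degree 1: 6−0−6 = 0 plus torsion [2] → Ȟ^1 ≅ Z/2
degree 2: 0−0−0 = 0 → Ȟ^2 ≅ 0


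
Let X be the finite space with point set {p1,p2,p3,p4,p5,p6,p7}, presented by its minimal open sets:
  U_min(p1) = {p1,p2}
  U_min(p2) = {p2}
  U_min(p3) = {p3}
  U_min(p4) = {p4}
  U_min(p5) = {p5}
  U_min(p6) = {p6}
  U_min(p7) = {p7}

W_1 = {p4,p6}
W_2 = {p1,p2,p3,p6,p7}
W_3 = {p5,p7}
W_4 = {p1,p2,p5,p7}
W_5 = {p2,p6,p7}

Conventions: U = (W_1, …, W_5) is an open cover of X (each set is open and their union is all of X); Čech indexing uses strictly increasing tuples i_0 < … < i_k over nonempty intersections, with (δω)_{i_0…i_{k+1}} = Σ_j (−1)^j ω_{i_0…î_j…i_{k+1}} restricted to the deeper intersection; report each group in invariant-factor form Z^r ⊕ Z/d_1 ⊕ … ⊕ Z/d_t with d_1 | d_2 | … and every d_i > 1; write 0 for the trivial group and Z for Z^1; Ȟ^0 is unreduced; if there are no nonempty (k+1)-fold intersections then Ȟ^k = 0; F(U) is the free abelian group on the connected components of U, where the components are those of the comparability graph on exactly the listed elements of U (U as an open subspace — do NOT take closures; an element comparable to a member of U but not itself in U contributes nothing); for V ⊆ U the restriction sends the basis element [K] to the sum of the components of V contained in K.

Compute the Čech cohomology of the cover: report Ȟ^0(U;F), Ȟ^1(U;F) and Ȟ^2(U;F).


nonempty intersections:
  W12={p6} W15={p6} W23={p7} W24={p1,p2,p7} W25={p2,p6,p7} W34={p5,p7} W35={p7} W45={p2,p7}
  W125={p6} W234={p7} W235={p7} W245={p2,p7} W345={p7}
  W2345={p7}
components per intersection:
  W1: {p4} {p6}
  W2: {p1,p2} {p3} {p6} {p7}
  W3: {p5} {p7}
  W4: {p1,p2} {p5} {p7}
  W5: {p2} {p6} {p7}
  W12: {p6}
  W15: {p6}
  W23: {p7}
  W24: {p1,p2} {p7}
  W25: {p2} {p6} {p7}
  W34: {p5} {p7}
  W35: {p7}
  W45: {p2} {p7}
  W125: {p6}
  W234: {p7}
  W235: {p7}
  W245: {p2} {p7}
  W345: {p7}
  W2345: {p7}
C dims 14,13,6,1; δ0: rk 8, SNF 1^8; δ1: rk 5, SNF 1^5; δ2: rk 1, SNF 1^1
Ȟ^0: (14−8)−0=6 ⇒ Z^6
Ȟ^1: (13−5)−8=0 ⇒ 0
Ȟ^2: (6−1)−5=0 ⇒ 0

Ȟ^0 ≅ Z^6, Ȟ^1 ≅ 0, Ȟ^2 ≅ 0


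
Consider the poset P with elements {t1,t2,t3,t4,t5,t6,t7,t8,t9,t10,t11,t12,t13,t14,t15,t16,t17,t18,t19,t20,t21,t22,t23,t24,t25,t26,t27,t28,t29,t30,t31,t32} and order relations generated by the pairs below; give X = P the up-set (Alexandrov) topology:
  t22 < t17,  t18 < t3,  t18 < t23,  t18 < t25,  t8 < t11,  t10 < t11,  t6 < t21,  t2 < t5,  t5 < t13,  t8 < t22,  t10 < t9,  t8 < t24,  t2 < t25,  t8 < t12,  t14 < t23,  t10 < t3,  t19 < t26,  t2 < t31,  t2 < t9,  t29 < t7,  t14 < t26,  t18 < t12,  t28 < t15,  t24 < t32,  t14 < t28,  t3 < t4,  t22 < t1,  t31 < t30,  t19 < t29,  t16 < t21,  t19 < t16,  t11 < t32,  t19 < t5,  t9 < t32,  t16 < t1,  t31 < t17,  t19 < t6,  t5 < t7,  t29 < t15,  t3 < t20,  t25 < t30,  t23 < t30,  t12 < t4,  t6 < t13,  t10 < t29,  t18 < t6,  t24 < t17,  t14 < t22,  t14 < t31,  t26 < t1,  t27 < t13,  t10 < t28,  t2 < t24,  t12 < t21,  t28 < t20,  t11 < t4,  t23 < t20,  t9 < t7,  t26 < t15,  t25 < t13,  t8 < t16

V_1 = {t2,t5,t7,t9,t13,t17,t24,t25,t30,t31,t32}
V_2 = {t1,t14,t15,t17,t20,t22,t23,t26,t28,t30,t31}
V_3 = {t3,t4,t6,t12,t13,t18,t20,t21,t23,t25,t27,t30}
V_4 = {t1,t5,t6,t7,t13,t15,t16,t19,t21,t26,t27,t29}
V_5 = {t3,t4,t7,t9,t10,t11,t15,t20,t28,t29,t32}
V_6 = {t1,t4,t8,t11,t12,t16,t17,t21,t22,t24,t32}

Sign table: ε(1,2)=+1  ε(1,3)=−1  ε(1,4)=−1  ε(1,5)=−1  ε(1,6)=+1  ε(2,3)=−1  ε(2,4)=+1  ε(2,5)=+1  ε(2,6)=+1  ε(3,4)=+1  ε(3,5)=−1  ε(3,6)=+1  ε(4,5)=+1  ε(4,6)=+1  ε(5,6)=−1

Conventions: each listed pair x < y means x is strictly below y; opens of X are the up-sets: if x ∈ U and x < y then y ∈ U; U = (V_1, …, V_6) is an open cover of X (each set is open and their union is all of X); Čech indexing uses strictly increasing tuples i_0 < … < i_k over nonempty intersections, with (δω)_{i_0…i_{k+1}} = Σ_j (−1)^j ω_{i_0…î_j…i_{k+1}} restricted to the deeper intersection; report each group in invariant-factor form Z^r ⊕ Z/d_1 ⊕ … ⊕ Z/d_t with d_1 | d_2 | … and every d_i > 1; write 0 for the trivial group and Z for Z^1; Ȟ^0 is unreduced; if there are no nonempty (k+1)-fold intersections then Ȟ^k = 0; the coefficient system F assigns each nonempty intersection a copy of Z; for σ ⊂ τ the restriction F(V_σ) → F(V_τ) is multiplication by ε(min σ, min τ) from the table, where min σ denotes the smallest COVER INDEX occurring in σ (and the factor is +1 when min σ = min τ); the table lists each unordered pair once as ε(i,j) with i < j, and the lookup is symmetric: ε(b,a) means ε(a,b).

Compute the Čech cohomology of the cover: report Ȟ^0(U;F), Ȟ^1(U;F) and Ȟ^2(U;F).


Ȟ^0 = 0; Ȟ^1 = Z/2; Ȟ^2 = Z

nerve simplices:
  V12={t17,t30,t31} V13={t13,t25,t30} V14={t5,t7,t13} V15={t7,t9,t32} V16={t17,t24,t32} V23={t20,t23,t30} V24={t1,t15,t26} V25={t15,t20,t28} V26={t1,t17,t22} V34={t6,t13,t21,t27} V35={t3,t4,t20} V36={t4,t12,t21} V45={t7,t15,t29} V46={t1,t16,t21} V56={t4,t11,t32}
  V123={t30} V126={t17} V134={t13} V145={t7} V156={t32} V235={t20} V245={t15} V246={t1} V346={t21} V356={t4}
C dims 6,15,10; δ0: rk 6, SNF 1^5·2; δ1: rk 9, SNF 1^9
degree 0: 6−6−0 = 0 → Ȟ^0 ≅ 0
degree 1: 15−9−6 = 0 plus torsion [2] → Ȟ^1 ≅ Z/2
degree 2: 10−0−9 = 1 → Ȟ^2 ≅ Z


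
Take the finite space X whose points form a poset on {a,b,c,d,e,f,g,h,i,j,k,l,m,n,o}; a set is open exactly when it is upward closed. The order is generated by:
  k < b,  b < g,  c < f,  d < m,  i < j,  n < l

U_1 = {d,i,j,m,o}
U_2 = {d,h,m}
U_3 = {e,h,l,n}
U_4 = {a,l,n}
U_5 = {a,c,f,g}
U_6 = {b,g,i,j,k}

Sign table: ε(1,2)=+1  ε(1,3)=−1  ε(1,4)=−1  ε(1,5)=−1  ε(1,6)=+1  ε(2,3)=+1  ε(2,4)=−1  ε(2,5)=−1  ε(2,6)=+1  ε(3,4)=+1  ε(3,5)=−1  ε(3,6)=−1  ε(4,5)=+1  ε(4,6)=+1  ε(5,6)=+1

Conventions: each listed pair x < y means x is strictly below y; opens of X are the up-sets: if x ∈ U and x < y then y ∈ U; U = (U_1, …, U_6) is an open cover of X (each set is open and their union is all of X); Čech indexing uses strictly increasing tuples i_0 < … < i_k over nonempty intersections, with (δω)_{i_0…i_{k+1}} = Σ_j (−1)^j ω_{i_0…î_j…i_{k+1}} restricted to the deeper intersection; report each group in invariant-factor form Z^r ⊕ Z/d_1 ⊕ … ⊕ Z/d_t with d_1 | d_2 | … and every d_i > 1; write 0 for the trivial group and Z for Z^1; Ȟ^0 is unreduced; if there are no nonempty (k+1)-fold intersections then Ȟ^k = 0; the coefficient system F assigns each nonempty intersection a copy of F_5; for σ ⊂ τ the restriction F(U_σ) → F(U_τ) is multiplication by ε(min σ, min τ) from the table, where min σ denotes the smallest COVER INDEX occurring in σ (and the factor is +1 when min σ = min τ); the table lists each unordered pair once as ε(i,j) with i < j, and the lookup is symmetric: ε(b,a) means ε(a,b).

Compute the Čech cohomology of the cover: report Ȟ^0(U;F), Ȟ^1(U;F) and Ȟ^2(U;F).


intersection data:
  U12={d,m} U16={i,j} U23={h} U34={l,n} U45={a} U56={g}
C dims 6,6; δ0: rk_F5 5
Ȟ^0 = (6 − 5) − 0 = 1, so Ȟ^0 ≅ Z/5
Ȟ^1 = (6 − 0) − 5 = 1, so Ȟ^1 ≅ Z/5
Ȟ^2 = (0 − 0) − 0 = 0, so Ȟ^2 ≅ 0

Ȟ^0(U;F) ≅ Z/5, Ȟ^1(U;F) ≅ Z/5 and Ȟ^2(U;F) ≅ 0


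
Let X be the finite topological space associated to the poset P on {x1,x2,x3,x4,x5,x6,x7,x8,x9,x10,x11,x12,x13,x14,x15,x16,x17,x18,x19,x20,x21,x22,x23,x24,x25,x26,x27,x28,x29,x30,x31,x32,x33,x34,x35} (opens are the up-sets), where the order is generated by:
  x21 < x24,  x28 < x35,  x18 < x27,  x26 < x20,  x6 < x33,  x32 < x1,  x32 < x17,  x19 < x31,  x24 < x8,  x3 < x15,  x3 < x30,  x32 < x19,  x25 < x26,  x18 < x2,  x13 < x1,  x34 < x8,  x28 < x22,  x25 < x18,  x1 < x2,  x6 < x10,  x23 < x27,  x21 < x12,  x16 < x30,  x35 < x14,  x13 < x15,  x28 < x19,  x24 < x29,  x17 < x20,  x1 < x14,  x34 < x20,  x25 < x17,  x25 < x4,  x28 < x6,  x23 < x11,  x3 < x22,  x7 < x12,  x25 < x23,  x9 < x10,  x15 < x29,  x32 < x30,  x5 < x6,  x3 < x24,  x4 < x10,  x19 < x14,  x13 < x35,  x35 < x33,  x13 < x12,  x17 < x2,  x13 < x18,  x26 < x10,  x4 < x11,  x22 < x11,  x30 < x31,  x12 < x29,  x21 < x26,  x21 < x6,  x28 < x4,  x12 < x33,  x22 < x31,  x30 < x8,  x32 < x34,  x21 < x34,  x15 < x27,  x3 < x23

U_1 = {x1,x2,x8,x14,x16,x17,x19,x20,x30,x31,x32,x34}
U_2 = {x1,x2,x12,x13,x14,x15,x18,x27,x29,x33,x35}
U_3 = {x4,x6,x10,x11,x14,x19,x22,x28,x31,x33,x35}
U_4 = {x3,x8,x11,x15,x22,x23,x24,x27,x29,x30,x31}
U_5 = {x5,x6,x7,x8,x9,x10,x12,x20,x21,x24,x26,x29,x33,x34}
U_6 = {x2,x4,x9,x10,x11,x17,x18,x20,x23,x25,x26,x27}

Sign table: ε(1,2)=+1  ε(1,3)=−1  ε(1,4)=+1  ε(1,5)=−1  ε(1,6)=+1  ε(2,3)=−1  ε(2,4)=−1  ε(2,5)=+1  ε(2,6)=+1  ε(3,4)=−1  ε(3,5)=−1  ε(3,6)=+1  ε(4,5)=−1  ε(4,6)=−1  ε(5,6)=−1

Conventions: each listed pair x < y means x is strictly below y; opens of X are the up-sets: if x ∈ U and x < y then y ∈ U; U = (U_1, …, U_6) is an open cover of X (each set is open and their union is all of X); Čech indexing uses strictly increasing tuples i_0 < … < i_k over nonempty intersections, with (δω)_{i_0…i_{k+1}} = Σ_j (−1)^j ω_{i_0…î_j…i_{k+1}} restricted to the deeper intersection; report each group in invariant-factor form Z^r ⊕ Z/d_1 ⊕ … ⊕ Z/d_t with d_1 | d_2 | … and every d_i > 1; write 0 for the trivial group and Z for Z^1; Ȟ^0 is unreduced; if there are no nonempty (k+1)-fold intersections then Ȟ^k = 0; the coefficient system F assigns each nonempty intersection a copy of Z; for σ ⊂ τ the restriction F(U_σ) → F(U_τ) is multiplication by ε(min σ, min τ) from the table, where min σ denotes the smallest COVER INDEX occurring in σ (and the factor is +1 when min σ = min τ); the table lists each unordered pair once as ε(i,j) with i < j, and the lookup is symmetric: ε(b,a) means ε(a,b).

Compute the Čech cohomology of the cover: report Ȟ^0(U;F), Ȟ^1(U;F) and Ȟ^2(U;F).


cover nerve:
  U12={x1,x2,x14} U13={x14,x19,x31} U14={x8,x30,x31} U15={x8,x20,x34} U16={x2,x17,x20} U23={x14,x33,x35} U24={x15,x27,x29} U25={x12,x29,x33} U26={x2,x18,x27} U34={x11,x22,x31} U35={x6,x10,x33} U36={x4,x10,x11} U45={x8,x24,x29} U46={x11,x23,x27} U56={x9,x10,x20,x26}
  U123={x14} U126={x2} U134={x31} U145={x8} U156={x20} U235={x33} U245={x29} U246={x27} U346={x11} U356={x10}
C dims 6,15,10; δ0: rk 6, SNF 1^5·2; δ1: rk 9, SNF 1^9
Ȟ^0: (6−6)−0=0 ⇒ 0
Ȟ^1: (15−9)−6=0 plus torsion [2] ⇒ Z/2
Ȟ^2: (10−0)−9=1 ⇒ Z

Ȟ^0(U;F) ≅ 0, Ȟ^1(U;F) ≅ Z/2, Ȟ^2(U;F) ≅ Z


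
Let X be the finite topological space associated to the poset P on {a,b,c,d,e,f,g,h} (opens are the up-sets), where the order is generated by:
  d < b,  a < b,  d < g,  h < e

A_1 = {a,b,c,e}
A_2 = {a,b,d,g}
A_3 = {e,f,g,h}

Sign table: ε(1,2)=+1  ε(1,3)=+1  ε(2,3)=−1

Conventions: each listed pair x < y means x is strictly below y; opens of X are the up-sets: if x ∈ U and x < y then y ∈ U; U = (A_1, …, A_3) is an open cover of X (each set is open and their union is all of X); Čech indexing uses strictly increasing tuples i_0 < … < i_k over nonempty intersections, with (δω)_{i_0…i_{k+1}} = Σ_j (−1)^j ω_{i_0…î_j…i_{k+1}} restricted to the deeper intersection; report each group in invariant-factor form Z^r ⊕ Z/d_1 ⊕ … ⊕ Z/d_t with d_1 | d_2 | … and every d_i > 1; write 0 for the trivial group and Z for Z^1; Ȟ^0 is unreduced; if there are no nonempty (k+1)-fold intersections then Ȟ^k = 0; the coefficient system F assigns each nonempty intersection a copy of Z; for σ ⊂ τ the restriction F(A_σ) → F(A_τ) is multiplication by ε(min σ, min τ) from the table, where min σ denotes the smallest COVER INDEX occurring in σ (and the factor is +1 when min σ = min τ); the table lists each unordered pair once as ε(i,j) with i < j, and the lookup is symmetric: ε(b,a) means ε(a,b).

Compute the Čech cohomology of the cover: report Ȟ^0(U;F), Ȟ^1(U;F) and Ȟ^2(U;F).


Ȟ^0 ≅ 0; Ȟ^1 ≅ Z/2; Ȟ^2 ≅ 0

nonempty overlaps:
  A12={a,b} A13={e} A23={g}
C dims 3,3; δ0: rk 3, SNF 1^2·2
degree 0: 3−3−0 = 0 → Ȟ^0 ≅ 0
degree 1: 3−0−3 = 0 plus torsion [2] → Ȟ^1 ≅ Z/2
degree 2: 0−0−0 = 0 → Ȟ^2 ≅ 0


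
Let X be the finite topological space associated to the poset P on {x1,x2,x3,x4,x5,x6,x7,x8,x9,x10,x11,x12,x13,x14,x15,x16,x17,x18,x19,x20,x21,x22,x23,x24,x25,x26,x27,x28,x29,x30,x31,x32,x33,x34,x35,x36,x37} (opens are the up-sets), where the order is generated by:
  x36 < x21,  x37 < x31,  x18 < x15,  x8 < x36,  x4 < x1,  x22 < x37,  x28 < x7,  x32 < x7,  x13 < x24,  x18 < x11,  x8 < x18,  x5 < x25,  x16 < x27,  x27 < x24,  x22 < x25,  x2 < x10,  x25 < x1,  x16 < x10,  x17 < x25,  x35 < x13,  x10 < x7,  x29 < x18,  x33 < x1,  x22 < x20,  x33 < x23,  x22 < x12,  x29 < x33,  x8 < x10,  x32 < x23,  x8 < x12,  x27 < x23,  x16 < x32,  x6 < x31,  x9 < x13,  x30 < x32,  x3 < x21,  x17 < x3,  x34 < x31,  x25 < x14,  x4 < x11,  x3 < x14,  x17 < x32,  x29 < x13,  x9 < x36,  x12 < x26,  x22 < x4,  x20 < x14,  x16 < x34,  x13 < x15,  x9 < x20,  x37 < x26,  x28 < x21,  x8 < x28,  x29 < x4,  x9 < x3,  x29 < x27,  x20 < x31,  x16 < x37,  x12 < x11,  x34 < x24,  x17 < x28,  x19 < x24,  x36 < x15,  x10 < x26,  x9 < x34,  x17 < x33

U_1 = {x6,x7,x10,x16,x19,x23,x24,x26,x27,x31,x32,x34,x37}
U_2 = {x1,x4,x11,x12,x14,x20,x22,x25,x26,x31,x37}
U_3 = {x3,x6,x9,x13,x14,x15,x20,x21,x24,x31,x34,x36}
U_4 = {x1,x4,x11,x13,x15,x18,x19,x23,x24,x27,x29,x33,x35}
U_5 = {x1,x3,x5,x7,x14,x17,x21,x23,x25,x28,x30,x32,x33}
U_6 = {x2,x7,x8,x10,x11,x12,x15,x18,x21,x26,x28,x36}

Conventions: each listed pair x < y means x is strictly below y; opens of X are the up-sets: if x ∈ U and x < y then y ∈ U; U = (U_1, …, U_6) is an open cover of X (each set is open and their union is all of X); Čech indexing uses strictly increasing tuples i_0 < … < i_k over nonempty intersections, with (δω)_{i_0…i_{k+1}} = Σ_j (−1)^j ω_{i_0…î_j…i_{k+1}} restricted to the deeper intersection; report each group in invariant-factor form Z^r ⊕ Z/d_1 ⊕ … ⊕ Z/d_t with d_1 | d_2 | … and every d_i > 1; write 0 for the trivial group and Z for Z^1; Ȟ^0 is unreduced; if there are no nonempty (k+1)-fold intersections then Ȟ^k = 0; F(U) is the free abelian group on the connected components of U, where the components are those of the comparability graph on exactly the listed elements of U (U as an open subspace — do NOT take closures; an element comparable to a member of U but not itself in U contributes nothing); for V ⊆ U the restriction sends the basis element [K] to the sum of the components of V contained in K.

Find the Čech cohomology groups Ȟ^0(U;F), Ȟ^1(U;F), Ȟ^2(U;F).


nonempty overlaps:
  U12={x26,x31,x37} U13={x6,x24,x31,x34} U14={x19,x23,x24,x27} U15={x7,x23,x32} U16={x7,x10,x26} U23={x14,x20,x31} U24={x1,x4,x11} U25={x1,x14,x25} U26={x11,x12,x26} U34={x13,x15,x24} U35={x3,x14,x21} U36={x15,x21,x36} U45={x1,x23,x33} U46={x11,x15,x18} U56={x7,x21,x28}
  U123={x31} U126={x26} U134={x24} U145={x23} U156={x7} U235={x14} U245={x1} U246={x11} U346={x15} U356={x21}
components per intersection:
  U1: {x6,x7,x10,x16,x19,x23,x24,x26,x27,x31,x32,x34,x37}
  U2: {x1,x4,x11,x12,x14,x20,x22,x25,x26,x31,x37}
  U3: {x3,x6,x9,x13,x14,x15,x20,x21,x24,x31,x34,x36}
  U4: {x1,x4,x11,x13,x15,x18,x19,x23,x24,x27,x29,x33,x35}
  U5: {x1,x3,x5,x7,x14,x17,x21,x23,x25,x28,x30,x32,x33}
  U6: {x2,x7,x8,x10,x11,x12,x15,x18,x21,x26,x28,x36}
  U12: {x26,x31,x37}
  U13: {x6,x24,x31,x34}
  U14: {x19,x23,x24,x27}
  U15: {x7,x23,x32}
  U16: {x7,x10,x26}
  U23: {x14,x20,x31}
  U24: {x1,x4,x11}
  U25: {x1,x14,x25}
  U26: {x11,x12,x26}
  U34: {x13,x15,x24}
  U35: {x3,x14,x21}
  U36: {x15,x21,x36}
  U45: {x1,x23,x33}
  U46: {x11,x15,x18}
  U56: {x7,x21,x28}
  U123: {x31}
  U126: {x26}
  U134: {x24}
  U145: {x23}
  U156: {x7}
  U235: {x14}
  U245: {x1}
  U246: {x11}
  U346: {x15}
  U356: {x21}
C dims 6,15,10; δ0: rk 5, SNF 1^5; δ1: rk 10, SNF 1^9·2
degree 0: 6−5−0 = 1 → Ȟ^0 ≅ Z
degree 1: 15−10−5 = 0 → Ȟ^1 ≅ 0
degree 2: 10−0−10 = 0 plus torsion [2] → Ȟ^2 ≅ Z/2

Ȟ^0 ≅ Z, Ȟ^1 ≅ 0 and Ȟ^2 ≅ Z/2


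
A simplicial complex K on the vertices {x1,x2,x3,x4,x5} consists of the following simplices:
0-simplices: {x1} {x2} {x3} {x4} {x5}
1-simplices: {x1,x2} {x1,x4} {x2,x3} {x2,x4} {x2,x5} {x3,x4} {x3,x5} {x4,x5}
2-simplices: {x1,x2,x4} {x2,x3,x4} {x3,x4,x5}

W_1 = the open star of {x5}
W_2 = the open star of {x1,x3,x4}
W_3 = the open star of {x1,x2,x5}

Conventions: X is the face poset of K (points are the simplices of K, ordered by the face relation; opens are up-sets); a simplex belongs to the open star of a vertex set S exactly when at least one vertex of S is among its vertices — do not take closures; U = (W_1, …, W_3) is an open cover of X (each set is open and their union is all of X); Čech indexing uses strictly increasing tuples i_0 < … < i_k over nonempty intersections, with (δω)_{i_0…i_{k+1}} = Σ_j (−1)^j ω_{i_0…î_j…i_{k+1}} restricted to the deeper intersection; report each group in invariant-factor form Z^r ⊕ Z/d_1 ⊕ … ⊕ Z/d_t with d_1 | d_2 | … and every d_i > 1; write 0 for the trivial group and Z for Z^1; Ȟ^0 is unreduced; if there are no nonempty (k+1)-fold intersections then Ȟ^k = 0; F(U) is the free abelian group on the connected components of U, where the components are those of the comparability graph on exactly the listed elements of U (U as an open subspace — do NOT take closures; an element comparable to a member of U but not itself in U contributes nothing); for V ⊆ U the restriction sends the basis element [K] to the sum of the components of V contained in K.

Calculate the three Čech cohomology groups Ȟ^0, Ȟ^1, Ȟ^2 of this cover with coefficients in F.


Ȟ^0 ≅ Z, Ȟ^1 ≅ Z and Ȟ^2 ≅ 0

nerve simplices:
  W1={{x5},{x2,x5},{x3,x5},{x4,x5},{x3,x4,x5}} W2={{x1},{x3},{x4},{x1,x2},{x1,x4},{x2,x3},{x2,x4},{x3,x4},{x3,x5},{x4,x5},{x1,x2,x4},{x2,x3,x4},{x3,x4,x5}} W3={{x1},{x2},{x5},{x1,x2},{x1,x4},{x2,x3},{x2,x4},{x2,x5},{x3,x5},{x4,x5},{x1,x2,x4},{x2,x3,x4},{x3,x4,x5}}
  W12={{x3,x5},{x4,x5},{x3,x4,x5}} W13={{x5},{x2,x5},{x3,x5},{x4,x5},{x3,x4,x5}} W23={{x1},{x1,x2},{x1,x4},{x2,x3},{x2,x4},{x3,x5},{x4,x5},{x1,x2,x4},{x2,x3,x4},{x3,x4,x5}}
  W123={{x3,x5},{x4,x5},{x3,x4,x5}}
components per intersection:
  W1: {{x5},{x2,x5},{x3,x5},{x4,x5},{x3,x4,x5}}
  W2: {{x1},{x3},{x4},{x1,x2},{x1,x4},{x2,x3},{x2,x4},{x3,x4},{x3,x5},{x4,x5},{x1,x2,x4},{x2,x3,x4},{x3,x4,x5}}
  W3: {{x1},{x2},{x5},{x1,x2},{x1,x4},{x2,x3},{x2,x4},{x2,x5},{x3,x5},{x4,x5},{x1,x2,x4},{x2,x3,x4},{x3,x4,x5}}
  W12: {{x3,x5},{x4,x5},{x3,x4,x5}}
  W13: {{x5},{x2,x5},{x3,x5},{x4,x5},{x3,x4,x5}}
  W23: {{x1},{x1,x2},{x1,x4},{x2,x3},{x2,x4},{x1,x2,x4},{x2,x3,x4}} {{x3,x5},{x4,x5},{x3,x4,x5}}
  W123: {{x3,x5},{x4,x5},{x3,x4,x5}}
C dims 3,4,1; δ0: rk 2, SNF 1^2; δ1: rk 1, SNF 1^1
degree 0: 3−2−0 = 1 → Ȟ^0 ≅ Z
degree 1: 4−1−2 = 1 → Ȟ^1 ≅ Z
degree 2: 1−0−1 = 0 → Ȟ^2 ≅ 0


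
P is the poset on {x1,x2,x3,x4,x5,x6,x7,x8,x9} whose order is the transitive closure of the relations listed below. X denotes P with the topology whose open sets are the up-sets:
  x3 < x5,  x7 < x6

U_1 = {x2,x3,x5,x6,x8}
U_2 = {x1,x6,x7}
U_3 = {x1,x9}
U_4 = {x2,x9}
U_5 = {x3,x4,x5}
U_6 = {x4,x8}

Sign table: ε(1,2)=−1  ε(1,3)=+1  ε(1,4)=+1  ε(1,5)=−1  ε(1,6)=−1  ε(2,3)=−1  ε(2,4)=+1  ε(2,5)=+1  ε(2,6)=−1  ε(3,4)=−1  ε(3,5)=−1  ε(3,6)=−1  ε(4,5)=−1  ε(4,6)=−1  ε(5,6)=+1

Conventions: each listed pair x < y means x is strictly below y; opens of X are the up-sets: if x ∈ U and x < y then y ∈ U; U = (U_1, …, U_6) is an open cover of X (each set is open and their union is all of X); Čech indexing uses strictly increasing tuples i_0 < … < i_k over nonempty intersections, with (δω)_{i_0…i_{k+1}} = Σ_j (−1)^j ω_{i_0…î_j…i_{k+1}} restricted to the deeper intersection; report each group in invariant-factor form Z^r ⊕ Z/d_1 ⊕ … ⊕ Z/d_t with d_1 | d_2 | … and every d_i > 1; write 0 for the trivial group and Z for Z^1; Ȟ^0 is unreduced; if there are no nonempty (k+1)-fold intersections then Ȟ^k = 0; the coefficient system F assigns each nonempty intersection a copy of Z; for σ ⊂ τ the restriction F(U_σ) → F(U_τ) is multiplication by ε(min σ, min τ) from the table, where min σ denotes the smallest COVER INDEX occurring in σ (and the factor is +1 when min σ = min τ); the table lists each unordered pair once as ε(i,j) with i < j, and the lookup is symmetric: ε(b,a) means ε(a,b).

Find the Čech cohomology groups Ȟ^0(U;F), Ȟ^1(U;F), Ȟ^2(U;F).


nonempty intersections:
  U12={x6} U14={x2} U15={x3,x5} U16={x8} U23={x1} U34={x9} U56={x4}
C dims 6,7; δ0: rk 6, SNF 1^5·2
Ȟ^0: (6−6)−0=0 ⇒ 0
Ȟ^1: (7−0)−6=1 plus torsion [2] ⇒ Z ⊕ Z/2
Ȟ^2: (0−0)−0=0 ⇒ 0

Ȟ^0 = 0, Ȟ^1 = Z ⊕ Z/2 and Ȟ^2 = 0


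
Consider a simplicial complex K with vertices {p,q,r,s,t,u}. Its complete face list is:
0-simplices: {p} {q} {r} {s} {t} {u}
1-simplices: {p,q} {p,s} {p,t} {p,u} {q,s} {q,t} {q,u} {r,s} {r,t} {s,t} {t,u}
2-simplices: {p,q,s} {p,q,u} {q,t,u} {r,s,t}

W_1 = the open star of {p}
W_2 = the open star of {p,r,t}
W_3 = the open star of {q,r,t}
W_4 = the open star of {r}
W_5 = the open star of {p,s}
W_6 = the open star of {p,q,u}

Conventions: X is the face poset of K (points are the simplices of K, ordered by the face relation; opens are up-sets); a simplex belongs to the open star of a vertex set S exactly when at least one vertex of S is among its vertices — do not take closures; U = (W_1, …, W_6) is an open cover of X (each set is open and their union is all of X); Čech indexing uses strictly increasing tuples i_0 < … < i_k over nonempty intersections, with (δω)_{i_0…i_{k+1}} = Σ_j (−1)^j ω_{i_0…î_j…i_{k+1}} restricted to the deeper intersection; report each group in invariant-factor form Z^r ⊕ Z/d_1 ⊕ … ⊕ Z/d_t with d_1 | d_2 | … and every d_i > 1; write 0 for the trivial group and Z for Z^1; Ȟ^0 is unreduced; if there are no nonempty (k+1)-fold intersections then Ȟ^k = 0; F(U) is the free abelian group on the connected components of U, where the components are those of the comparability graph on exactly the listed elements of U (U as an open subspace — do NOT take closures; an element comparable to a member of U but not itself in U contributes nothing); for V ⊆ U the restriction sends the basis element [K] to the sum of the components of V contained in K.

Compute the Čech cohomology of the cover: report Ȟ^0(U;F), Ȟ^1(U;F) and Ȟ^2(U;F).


Ȟ^0 = Z, Ȟ^1 = Z^2, Ȟ^2 = 0

cover nerve:
  W1={{p},{p,q},{p,s},{p,t},{p,u},{p,q,s},{p,q,u}} W2={{p},{r},{t},{p,q},{p,s},{p,t},{p,u},{q,t},{r,s},{r,t},{s,t},{t,u},{p,q,s},{p,q,u},{q,t,u},{r,s,t}} W3={{q},{r},{t},{p,q},{p,t},{q,s},{q,t},{q,u},{r,s},{r,t},{s,t},{t,u},{p,q,s},{p,q,u},{q,t,u},{r,s,t}} W4={{r},{r,s},{r,t},{r,s,t}} W5={{p},{s},{p,q},{p,s},{p,t},{p,u},{q,s},{r,s},{s,t},{p,q,s},{p,q,u},{r,s,t}} W6={{p},{q},{u},{p,q},{p,s},{p,t},{p,u},{q,s},{q,t},{q,u},{t,u},{p,q,s},{p,q,u},{q,t,u}}
  W12={{p},{p,q},{p,s},{p,t},{p,u},{p,q,s},{p,q,u}} W13={{p,q},{p,t},{p,q,s},{p,q,u}} W15={{p},{p,q},{p,s},{p,t},{p,u},{p,q,s},{p,q,u}} W16={{p},{p,q},{p,s},{p,t},{p,u},{p,q,s},{p,q,u}} W23={{r},{t},{p,q},{p,t},{q,t},{r,s},{r,t},{s,t},{t,u},{p,q,s},{p,q,u},{q,t,u},{r,s,t}} W24={{r},{r,s},{r,t},{r,s,t}} W25={{p},{p,q},{p,s},{p,t},{p,u},{r,s},{s,t},{p,q,s},{p,q,u},{r,s,t}} W26={{p},{p,q},{p,s},{p,t},{p,u},{q,t},{t,u},{p,q,s},{p,q,u},{q,t,u}} W34={{r},{r,s},{r,t},{r,s,t}} W35={{p,q},{p,t},{q,s},{r,s},{s,t},{p,q,s},{p,q,u},{r,s,t}} W36={{q},{p,q},{p,t},{q,s},{q,t},{q,u},{t,u},{p,q,s},{p,q,u},{q,t,u}} W45={{r,s},{r,s,t}} W56={{p},{p,q},{p,s},{p,t},{p,u},{q,s},{p,q,s},{p,q,u}}
  W123={{p,q},{p,t},{p,q,s},{p,q,u}} W125={{p},{p,q},{p,s},{p,t},{p,u},{p,q,s},{p,q,u}} W126={{p},{p,q},{p,s},{p,t},{p,u},{p,q,s},{p,q,u}} W135={{p,q},{p,t},{p,q,s},{p,q,u}} W136={{p,q},{p,t},{p,q,s},{p,q,u}} W156={{p},{p,q},{p,s},{p,t},{p,u},{p,q,s},{p,q,u}} W234={{r},{r,s},{r,t},{r,s,t}} W235={{p,q},{p,t},{r,s},{s,t},{p,q,s},{p,q,u},{r,s,t}} W236={{p,q},{p,t},{q,t},{t,u},{p,q,s},{p,q,u},{q,t,u}} W245={{r,s},{r,s,t}} W256={{p},{p,q},{p,s},{p,t},{p,u},{p,q,s},{p,q,u}} W345={{r,s},{r,s,t}} W356={{p,q},{p,t},{q,s},{p,q,s},{p,q,u}}
  W1235={{p,q},{p,t},{p,q,s},{p,q,u}} W1236={{p,q},{p,t},{p,q,s},{p,q,u}} W1256={{p},{p,q},{p,s},{p,t},{p,u},{p,q,s},{p,q,u}} W1356={{p,q},{p,t},{p,q,s},{p,q,u}} W2345={{r,s},{r,s,t}} W2356={{p,q},{p,t},{p,q,s},{p,q,u}}
  W12356={{p,q},{p,t},{p,q,s},{p,q,u}}
components per intersection:
  W1: {{p},{p,q},{p,s},{p,t},{p,u},{p,q,s},{p,q,u}}
  W2: {{p},{r},{t},{p,q},{p,s},{p,t},{p,u},{q,t},{r,s},{r,t},{s,t},{t,u},{p,q,s},{p,q,u},{q,t,u},{r,s,t}}
  W3: {{q},{r},{t},{p,q},{p,t},{q,s},{q,t},{q,u},{r,s},{r,t},{s,t},{t,u},{p,q,s},{p,q,u},{q,t,u},{r,s,t}}
  W4: {{r},{r,s},{r,t},{r,s,t}}
  W5: {{p},{s},{p,q},{p,s},{p,t},{p,u},{q,s},{r,s},{s,t},{p,q,s},{p,q,u},{r,s,t}}
  W6: {{p},{q},{u},{p,q},{p,s},{p,t},{p,u},{q,s},{q,t},{q,u},{t,u},{p,q,s},{p,q,u},{q,t,u}}
  W12: {{p},{p,q},{p,s},{p,t},{p,u},{p,q,s},{p,q,u}}
  W13: {{p,q},{p,q,s},{p,q,u}} {{p,t}}
  W15: {{p},{p,q},{p,s},{p,t},{p,u},{p,q,s},{p,q,u}}
  W16: {{p},{p,q},{p,s},{p,t},{p,u},{p,q,s},{p,q,u}}
  W23: {{r},{t},{p,t},{q,t},{r,s},{r,t},{s,t},{t,u},{q,t,u},{r,s,t}} {{p,q},{p,q,s},{p,q,u}}
  W24: {{r},{r,s},{r,t},{r,s,t}}
  W25: {{p},{p,q},{p,s},{p,t},{p,u},{p,q,s},{p,q,u}} {{r,s},{s,t},{r,s,t}}
  W26: {{p},{p,q},{p,s},{p,t},{p,u},{p,q,s},{p,q,u}} {{q,t},{t,u},{q,t,u}}
  W34: {{r},{r,s},{r,t},{r,s,t}}
  W35: {{p,q},{q,s},{p,q,s},{p,q,u}} {{p,t}} {{r,s},{s,t},{r,s,t}}
  W36: {{q},{p,q},{q,s},{q,t},{q,u},{t,u},{p,q,s},{p,q,u},{q,t,u}} {{p,t}}
  W45: {{r,s},{r,s,t}}
  W56: {{p},{p,q},{p,s},{p,t},{p,u},{q,s},{p,q,s},{p,q,u}}
  W123: {{p,q},{p,q,s},{p,q,u}} {{p,t}}
  W125: {{p},{p,q},{p,s},{p,t},{p,u},{p,q,s},{p,q,u}}
  W126: {{p},{p,q},{p,s},{p,t},{p,u},{p,q,s},{p,q,u}}
  W135: {{p,q},{p,q,s},{p,q,u}} {{p,t}}
  W136: {{p,q},{p,q,s},{p,q,u}} {{p,t}}
  W156: {{p},{p,q},{p,s},{p,t},{p,u},{p,q,s},{p,q,u}}
  W234: {{r},{r,s},{r,t},{r,s,t}}
  W235: {{p,q},{p,q,s},{p,q,u}} {{p,t}} {{r,s},{s,t},{r,s,t}}
  W236: {{p,q},{p,q,s},{p,q,u}} {{p,t}} {{q,t},{t,u},{q,t,u}}
  W245: {{r,s},{r,s,t}}
  W256: {{p},{p,q},{p,s},{p,t},{p,u},{p,q,s},{p,q,u}}
  W345: {{r,s},{r,s,t}}
  W356: {{p,q},{q,s},{p,q,s},{p,q,u}} {{p,t}}
  W1235: {{p,q},{p,q,s},{p,q,u}} {{p,t}}
  W1236: {{p,q},{p,q,s},{p,q,u}} {{p,t}}
  W1256: {{p},{p,q},{p,s},{p,t},{p,u},{p,q,s},{p,q,u}}
  W1356: {{p,q},{p,q,s},{p,q,u}} {{p,t}}
  W2345: {{r,s},{r,s,t}}
  W2356: {{p,q},{p,q,s},{p,q,u}} {{p,t}}
  W12356: {{p,q},{p,q,s},{p,q,u}} {{p,t}}
C dims 6,20,21,10; δ0: rk 5, SNF 1^5; δ1: rk 13, SNF 1^13; δ2: rk 8, SNF 1^8
Ȟ^0: (6−5)−0=1 ⇒ Z
Ȟ^1: (20−13)−5=2 ⇒ Z^2
Ȟ^2: (21−8)−13=0 ⇒ 0


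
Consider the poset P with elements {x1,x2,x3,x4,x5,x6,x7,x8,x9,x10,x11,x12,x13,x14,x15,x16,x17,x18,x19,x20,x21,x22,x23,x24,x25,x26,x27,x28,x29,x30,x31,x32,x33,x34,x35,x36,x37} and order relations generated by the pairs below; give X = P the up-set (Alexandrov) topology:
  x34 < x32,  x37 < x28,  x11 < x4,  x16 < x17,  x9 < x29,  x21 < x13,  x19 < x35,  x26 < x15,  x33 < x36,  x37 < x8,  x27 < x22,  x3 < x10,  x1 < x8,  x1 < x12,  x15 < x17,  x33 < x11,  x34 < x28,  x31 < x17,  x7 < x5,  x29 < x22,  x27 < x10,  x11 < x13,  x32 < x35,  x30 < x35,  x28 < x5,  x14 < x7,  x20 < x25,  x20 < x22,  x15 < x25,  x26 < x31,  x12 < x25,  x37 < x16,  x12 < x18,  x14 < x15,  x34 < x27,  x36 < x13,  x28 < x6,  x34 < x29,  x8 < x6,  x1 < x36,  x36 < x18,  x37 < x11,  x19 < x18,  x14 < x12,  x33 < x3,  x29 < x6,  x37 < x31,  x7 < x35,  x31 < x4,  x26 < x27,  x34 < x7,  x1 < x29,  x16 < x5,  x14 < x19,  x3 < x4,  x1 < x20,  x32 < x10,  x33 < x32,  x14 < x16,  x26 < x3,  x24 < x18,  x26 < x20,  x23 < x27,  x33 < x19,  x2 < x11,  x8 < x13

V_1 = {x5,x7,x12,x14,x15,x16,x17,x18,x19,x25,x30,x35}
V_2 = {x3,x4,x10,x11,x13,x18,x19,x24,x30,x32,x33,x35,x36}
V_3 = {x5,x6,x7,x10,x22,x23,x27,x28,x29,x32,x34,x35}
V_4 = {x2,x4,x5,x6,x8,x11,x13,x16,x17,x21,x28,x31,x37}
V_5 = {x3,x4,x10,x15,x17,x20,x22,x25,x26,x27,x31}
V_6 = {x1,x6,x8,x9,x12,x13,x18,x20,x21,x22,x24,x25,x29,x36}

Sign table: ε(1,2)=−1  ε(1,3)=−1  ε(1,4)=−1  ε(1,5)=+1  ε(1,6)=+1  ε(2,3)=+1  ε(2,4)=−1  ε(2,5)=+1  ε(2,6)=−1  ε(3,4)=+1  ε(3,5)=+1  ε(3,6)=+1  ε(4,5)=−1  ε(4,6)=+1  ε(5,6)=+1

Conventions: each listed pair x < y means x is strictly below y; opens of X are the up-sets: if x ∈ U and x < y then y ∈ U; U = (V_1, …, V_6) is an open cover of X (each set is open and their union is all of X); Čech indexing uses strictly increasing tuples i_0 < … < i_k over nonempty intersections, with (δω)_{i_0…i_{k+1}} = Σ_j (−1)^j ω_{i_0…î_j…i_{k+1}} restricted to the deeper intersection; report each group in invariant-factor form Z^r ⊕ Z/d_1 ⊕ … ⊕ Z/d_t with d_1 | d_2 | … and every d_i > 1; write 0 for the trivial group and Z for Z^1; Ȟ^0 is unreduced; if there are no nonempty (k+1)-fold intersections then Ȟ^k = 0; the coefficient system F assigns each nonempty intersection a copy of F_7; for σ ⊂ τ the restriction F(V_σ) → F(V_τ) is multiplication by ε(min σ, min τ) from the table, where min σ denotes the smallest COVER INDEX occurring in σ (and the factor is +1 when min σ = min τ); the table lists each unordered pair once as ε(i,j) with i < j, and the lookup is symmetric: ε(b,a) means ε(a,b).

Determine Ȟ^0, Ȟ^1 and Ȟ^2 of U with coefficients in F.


intersection data:
  V12={x18,x19,x30,x35} V13={x5,x7,x35} V14={x5,x16,x17} V15={x15,x17,x25} V16={x12,x18,x25} V23={x10,x32,x35} V24={x4,x11,x13} V25={x3,x4,x10} V26={x13,x18,x24,x36} V34={x5,x6,x28} V35={x10,x22,x27} V36={x6,x22,x29} V45={x4,x17,x31} V46={x6,x8,x13,x21} V56={x20,x22,x25}
  V123={x35} V126={x18} V134={x5} V145={x17} V156={x25} V235={x10} V245={x4} V246={x13} V346={x6} V356={x22}
C dims 6,15,10; δ0: rk_F7 6; δ1: rk_F7 9
Ȟ^0 = (6 − 6) − 0 = 0, so Ȟ^0 ≅ 0
Ȟ^1 = (15 − 9) − 6 = 0, so Ȟ^1 ≅ 0
Ȟ^2 = (10 − 0) − 9 = 1, so Ȟ^2 ≅ Z/7

Ȟ^0(U;F) ≅ 0, Ȟ^1(U;F) ≅ 0 and Ȟ^2(U;F) ≅ Z/7


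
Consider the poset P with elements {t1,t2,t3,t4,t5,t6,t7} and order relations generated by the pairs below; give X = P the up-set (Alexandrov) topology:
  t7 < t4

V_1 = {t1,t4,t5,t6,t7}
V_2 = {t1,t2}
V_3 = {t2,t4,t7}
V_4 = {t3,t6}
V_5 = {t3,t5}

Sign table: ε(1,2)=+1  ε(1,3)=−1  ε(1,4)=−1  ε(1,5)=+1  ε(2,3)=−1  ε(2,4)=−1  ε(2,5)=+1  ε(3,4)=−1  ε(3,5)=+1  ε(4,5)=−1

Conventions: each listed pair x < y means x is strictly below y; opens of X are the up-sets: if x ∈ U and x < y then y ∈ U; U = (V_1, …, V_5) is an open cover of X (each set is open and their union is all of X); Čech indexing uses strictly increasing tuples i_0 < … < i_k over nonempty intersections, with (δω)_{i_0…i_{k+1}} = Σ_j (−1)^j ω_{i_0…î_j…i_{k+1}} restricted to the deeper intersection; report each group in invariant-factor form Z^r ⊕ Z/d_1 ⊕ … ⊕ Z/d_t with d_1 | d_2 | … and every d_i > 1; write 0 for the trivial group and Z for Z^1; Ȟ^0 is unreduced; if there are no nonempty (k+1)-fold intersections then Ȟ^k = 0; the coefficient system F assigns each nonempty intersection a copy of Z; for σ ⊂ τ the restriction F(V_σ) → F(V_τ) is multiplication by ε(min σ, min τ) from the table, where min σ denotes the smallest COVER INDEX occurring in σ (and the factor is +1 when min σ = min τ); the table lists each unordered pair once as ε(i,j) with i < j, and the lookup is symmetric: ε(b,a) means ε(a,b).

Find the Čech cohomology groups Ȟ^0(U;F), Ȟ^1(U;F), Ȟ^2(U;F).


Ȟ^0 ≅ Z, Ȟ^1 ≅ Z^2, Ȟ^2 ≅ 0

nerve of the cover:
  V12={t1} V13={t4,t7} V14={t6} V15={t5} V23={t2} V45={t3}
C dims 5,6; δ0: rk 4, SNF 1^4
Ȟ^0 = (5 − 4) − 0 = 1, so Ȟ^0 ≅ Z
Ȟ^1 = (6 − 0) − 4 = 2, so Ȟ^1 ≅ Z^2
Ȟ^2 = (0 − 0) − 0 = 0, so Ȟ^2 ≅ 0


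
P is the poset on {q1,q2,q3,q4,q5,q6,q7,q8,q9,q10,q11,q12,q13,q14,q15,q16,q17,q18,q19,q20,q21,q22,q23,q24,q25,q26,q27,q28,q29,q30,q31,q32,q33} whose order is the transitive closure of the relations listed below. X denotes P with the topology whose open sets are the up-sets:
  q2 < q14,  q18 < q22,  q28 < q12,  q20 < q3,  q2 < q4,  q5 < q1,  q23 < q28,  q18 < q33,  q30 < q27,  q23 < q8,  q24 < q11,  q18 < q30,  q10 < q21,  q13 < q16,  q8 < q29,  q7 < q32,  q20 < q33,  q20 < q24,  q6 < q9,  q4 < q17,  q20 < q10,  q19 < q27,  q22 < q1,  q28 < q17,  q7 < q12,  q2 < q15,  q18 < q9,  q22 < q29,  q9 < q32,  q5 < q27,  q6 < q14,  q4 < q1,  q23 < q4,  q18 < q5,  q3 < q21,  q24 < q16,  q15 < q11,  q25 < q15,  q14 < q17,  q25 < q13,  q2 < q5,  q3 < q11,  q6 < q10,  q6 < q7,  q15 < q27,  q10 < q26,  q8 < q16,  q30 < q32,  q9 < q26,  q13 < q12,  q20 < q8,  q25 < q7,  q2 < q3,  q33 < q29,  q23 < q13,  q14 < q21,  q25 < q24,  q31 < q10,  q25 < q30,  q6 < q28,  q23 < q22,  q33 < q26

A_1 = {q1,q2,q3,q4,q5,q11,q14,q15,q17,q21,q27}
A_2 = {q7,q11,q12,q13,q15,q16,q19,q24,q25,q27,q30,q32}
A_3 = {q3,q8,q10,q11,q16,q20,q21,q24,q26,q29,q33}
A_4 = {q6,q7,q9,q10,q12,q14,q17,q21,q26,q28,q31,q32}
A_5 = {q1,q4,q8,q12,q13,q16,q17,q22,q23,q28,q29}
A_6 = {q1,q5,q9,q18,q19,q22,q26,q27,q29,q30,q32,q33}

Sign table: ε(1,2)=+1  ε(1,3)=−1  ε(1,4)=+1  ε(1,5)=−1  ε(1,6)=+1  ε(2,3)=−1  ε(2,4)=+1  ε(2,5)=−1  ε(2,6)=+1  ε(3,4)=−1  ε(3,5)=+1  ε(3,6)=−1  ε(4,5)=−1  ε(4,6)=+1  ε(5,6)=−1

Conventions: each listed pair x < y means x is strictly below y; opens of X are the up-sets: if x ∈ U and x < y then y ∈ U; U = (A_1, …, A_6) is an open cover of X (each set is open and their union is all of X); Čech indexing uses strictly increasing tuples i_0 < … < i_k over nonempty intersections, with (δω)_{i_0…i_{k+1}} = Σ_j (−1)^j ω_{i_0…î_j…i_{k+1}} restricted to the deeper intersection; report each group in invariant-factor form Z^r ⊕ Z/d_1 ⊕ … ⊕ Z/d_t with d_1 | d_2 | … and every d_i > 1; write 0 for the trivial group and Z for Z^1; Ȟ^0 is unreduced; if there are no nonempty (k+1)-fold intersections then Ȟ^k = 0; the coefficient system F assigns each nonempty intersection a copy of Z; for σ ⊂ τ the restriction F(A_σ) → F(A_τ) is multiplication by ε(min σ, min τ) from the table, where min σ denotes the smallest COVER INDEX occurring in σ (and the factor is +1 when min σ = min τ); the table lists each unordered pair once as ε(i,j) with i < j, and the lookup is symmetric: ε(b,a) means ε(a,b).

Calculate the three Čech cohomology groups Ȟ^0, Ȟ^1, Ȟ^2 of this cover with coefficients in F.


intersection data:
  A12={q11,q15,q27} A13={q3,q11,q21} A14={q14,q17,q21} A15={q1,q4,q17} A16={q1,q5,q27} A23={q11,q16,q24} A24={q7,q12,q32} A25={q12,q13,q16} A26={q19,q27,q30,q32} A34={q10,q21,q26} A35={q8,q16,q29} A36={q26,q29,q33} A45={q12,q17,q28} A46={q9,q26,q32} A56={q1,q22,q29}
  A123={q11} A126={q27} A134={q21} A145={q17} A156={q1} A235={q16} A245={q12} A246={q32} A346={q26} A356={q29}
C dims 6,15,10; δ0: rk 5, SNF 1^5; δ1: rk 10, SNF 1^9·2
Ȟ^0 = (6 − 5) − 0 = 1, so Ȟ^0 ≅ Z
Ȟ^1 = (15 − 10) − 5 = 0, so Ȟ^1 ≅ 0
Ȟ^2 = (10 − 0) − 10 = 0 plus torsion [2], so Ȟ^2 ≅ Z/2

Ȟ^0 ≅ Z; Ȟ^1 ≅ 0; Ȟ^2 ≅ Z/2


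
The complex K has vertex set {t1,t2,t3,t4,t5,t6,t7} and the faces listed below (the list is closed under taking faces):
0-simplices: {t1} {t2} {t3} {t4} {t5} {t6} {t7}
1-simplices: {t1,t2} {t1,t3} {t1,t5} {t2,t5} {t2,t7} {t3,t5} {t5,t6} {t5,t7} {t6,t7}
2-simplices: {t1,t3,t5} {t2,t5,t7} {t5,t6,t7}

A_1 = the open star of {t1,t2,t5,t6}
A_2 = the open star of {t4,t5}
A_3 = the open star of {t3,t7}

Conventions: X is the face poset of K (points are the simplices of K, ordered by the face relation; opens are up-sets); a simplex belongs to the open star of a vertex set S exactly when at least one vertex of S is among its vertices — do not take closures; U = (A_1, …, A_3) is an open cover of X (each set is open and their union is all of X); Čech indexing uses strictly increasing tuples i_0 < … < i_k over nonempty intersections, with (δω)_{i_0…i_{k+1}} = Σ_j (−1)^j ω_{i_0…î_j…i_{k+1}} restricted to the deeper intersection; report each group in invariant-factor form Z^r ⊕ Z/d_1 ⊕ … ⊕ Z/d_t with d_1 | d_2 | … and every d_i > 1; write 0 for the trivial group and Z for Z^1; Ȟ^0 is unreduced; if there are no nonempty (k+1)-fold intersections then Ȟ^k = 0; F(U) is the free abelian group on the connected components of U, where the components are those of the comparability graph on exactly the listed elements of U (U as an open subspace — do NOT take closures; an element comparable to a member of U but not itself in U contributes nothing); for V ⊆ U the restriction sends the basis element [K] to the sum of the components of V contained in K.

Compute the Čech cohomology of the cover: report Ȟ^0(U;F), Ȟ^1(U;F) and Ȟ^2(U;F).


Ȟ^0(U;F) ≅ Z^2; Ȟ^1(U;F) ≅ 0; Ȟ^2(U;F) ≅ 0

intersection data:
  A1={{t1},{t2},{t5},{t6},{t1,t2},{t1,t3},{t1,t5},{t2,t5},{t2,t7},{t3,t5},{t5,t6},{t5,t7},{t6,t7},{t1,t3,t5},{t2,t5,t7},{t5,t6,t7}} A2={{t4},{t5},{t1,t5},{t2,t5},{t3,t5},{t5,t6},{t5,t7},{t1,t3,t5},{t2,t5,t7},{t5,t6,t7}} A3={{t3},{t7},{t1,t3},{t2,t7},{t3,t5},{t5,t7},{t6,t7},{t1,t3,t5},{t2,t5,t7},{t5,t6,t7}}
  A12={{t5},{t1,t5},{t2,t5},{t3,t5},{t5,t6},{t5,t7},{t1,t3,t5},{t2,t5,t7},{t5,t6,t7}} A13={{t1,t3},{t2,t7},{t3,t5},{t5,t7},{t6,t7},{t1,t3,t5},{t2,t5,t7},{t5,t6,t7}} A23={{t3,t5},{t5,t7},{t1,t3,t5},{t2,t5,t7},{t5,t6,t7}}
  A123={{t3,t5},{t5,t7},{t1,t3,t5},{t2,t5,t7},{t5,t6,t7}}
components per intersection:
  A1: {{t1},{t2},{t5},{t6},{t1,t2},{t1,t3},{t1,t5},{t2,t5},{t2,t7},{t3,t5},{t5,t6},{t5,t7},{t6,t7},{t1,t3,t5},{t2,t5,t7},{t5,t6,t7}}
  A2: {{t4}} {{t5},{t1,t5},{t2,t5},{t3,t5},{t5,t6},{t5,t7},{t1,t3,t5},{t2,t5,t7},{t5,t6,t7}}
  A3: {{t3},{t1,t3},{t3,t5},{t1,t3,t5}} {{t7},{t2,t7},{t5,t7},{t6,t7},{t2,t5,t7},{t5,t6,t7}}
  A12: {{t5},{t1,t5},{t2,t5},{t3,t5},{t5,t6},{t5,t7},{t1,t3,t5},{t2,t5,t7},{t5,t6,t7}}
  A13: {{t1,t3},{t3,t5},{t1,t3,t5}} {{t2,t7},{t5,t7},{t6,t7},{t2,t5,t7},{t5,t6,t7}}
  A23: {{t3,t5},{t1,t3,t5}} {{t5,t7},{t2,t5,t7},{t5,t6,t7}}
  A123: {{t3,t5},{t1,t3,t5}} {{t5,t7},{t2,t5,t7},{t5,t6,t7}}
C dims 5,5,2; δ0: rk 3, SNF 1^3; δ1: rk 2, SNF 1^2
Ȟ^0 = (5 − 3) − 0 = 2, so Ȟ^0 ≅ Z^2
Ȟ^1 = (5 − 2) − 3 = 0, so Ȟ^1 ≅ 0
Ȟ^2 = (2 − 0) − 2 = 0, so Ȟ^2 ≅ 0


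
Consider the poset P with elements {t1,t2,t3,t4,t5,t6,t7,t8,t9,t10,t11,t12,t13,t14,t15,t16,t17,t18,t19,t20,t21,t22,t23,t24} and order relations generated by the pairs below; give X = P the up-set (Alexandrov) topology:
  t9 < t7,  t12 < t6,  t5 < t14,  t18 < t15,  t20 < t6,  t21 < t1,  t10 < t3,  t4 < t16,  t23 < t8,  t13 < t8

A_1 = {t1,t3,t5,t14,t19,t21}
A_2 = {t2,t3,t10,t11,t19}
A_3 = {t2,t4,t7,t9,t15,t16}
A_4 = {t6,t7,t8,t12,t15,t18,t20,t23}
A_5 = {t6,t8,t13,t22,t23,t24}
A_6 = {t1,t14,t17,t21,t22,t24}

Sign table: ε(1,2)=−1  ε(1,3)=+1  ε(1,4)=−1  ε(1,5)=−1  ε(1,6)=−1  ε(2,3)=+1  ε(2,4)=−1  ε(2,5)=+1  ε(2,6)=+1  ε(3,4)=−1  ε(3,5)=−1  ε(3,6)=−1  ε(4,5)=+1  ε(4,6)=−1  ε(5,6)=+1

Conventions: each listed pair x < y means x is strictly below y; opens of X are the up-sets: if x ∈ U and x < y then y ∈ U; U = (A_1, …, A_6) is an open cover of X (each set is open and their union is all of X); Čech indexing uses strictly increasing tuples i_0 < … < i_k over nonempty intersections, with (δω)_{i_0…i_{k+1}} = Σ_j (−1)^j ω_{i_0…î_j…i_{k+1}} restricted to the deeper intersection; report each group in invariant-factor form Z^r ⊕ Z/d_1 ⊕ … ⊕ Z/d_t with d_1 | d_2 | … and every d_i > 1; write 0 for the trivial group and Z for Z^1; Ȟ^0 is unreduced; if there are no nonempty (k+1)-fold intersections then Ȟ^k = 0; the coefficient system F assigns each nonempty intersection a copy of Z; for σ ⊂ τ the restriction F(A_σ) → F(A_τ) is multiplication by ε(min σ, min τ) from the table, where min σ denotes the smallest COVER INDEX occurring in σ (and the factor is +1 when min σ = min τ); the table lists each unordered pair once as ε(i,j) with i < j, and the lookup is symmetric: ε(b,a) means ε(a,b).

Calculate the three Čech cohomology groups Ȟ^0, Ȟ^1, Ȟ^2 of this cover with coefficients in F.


intersection data:
  A12={t3,t19} A16={t1,t14,t21} A23={t2} A34={t7,t15} A45={t6,t8,t23} A56={t22,t24}
C dims 6,6; δ0: rk 6, SNF 1^5·2
Ȟ^0 = (6 − 6) − 0 = 0, so Ȟ^0 ≅ 0
Ȟ^1 = (6 − 0) − 6 = 0 plus torsion [2], so Ȟ^1 ≅ Z/2
Ȟ^2 = (0 − 0) − 0 = 0, so Ȟ^2 ≅ 0

Ȟ^0 ≅ 0; Ȟ^1 ≅ Z/2; Ȟ^2 ≅ 0
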